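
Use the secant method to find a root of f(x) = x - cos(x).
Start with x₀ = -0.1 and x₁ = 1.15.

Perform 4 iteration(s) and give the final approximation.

f(x) = x - cos(x)
x₀ = -0.1, x₁ = 1.15

Secant formula: x_{n+1} = x_n - f(x_n)(x_n - x_{n-1})/(f(x_n) - f(x_{n-1}))

Iteration 1:
  f(-0.100000) = -1.095004
  f(1.150000) = 0.741513
  x_2 = 1.150000 - 0.741513×(1.150000 - (-0.100000))/(0.741513 - (-1.095004))
       = 0.645300
Iteration 2:
  f(1.150000) = 0.741513
  f(0.645300) = -0.153620
  x_3 = 0.645300 - (-0.153620)×(0.645300 - 1.150000)/(-0.153620 - 0.741513)
       = 0.731915
Iteration 3:
  f(0.645300) = -0.153620
  f(0.731915) = -0.011981
  x_4 = 0.731915 - (-0.011981)×(0.731915 - 0.645300)/(-0.011981 - (-0.153620))
       = 0.739242
Iteration 4:
  f(0.731915) = -0.011981
  f(0.739242) = 0.000262
  x_5 = 0.739242 - 0.000262×(0.739242 - 0.731915)/(0.000262 - (-0.011981))
       = 0.739085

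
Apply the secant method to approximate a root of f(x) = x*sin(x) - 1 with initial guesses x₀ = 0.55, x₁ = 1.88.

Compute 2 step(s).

f(x) = x*sin(x) - 1
x₀ = 0.55, x₁ = 1.88

Secant formula: x_{n+1} = x_n - f(x_n)(x_n - x_{n-1})/(f(x_n) - f(x_{n-1}))

Iteration 1:
  f(0.550000) = -0.712522
  f(1.880000) = 0.790843
  x_2 = 1.880000 - 0.790843×(1.880000 - 0.550000)/(0.790843 - (-0.712522))
       = 1.180355
Iteration 2:
  f(1.880000) = 0.790843
  f(1.180355) = 0.091523
  x_3 = 1.180355 - 0.091523×(1.180355 - 1.880000)/(0.091523 - 0.790843)
       = 1.088790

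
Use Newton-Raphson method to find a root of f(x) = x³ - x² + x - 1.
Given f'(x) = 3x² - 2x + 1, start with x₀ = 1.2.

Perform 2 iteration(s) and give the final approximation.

f(x) = x³ - x² + x - 1
f'(x) = 3x² - 2x + 1
x₀ = 1.2

Newton-Raphson formula: x_{n+1} = x_n - f(x_n)/f'(x_n)

Iteration 1:
  f(1.200000) = 0.488000
  f'(1.200000) = 2.920000
  x_1 = 1.200000 - 0.488000/2.920000 = 1.032877
Iteration 2:
  f(1.032877) = 0.067951
  f'(1.032877) = 2.134749
  x_2 = 1.032877 - 0.067951/2.134749 = 1.001046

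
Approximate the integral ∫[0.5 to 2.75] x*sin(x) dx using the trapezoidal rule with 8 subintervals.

f(x) = x*sin(x)
a = 0.5, b = 2.75, n = 8
h = (b - a)/n = 0.281250

Trapezoidal rule: (h/2)[f(x₀) + 2f(x₁) + 2f(x₂) + ... + f(xₙ)]

x_0 = 0.5000, f(x_0) = 0.239713, coefficient = 1
x_1 = 0.7812, f(x_1) = 0.550131, coefficient = 2
x_2 = 1.0625, f(x_2) = 0.928173, coefficient = 2
x_3 = 1.3438, f(x_3) = 1.309263, coefficient = 2
x_4 = 1.6250, f(x_4) = 1.622613, coefficient = 2
x_5 = 1.9062, f(x_5) = 1.799998, coefficient = 2
x_6 = 2.1875, f(x_6) = 1.784539, coefficient = 2
x_7 = 2.4688, f(x_7) = 1.538554, coefficient = 2
x_8 = 2.7500, f(x_8) = 1.049568, coefficient = 1

I ≈ (0.281250/2) × 20.355823 = 2.862538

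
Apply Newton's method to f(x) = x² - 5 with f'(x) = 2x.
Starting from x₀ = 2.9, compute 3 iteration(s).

f(x) = x² - 5
f'(x) = 2x
x₀ = 2.9

Newton-Raphson formula: x_{n+1} = x_n - f(x_n)/f'(x_n)

Iteration 1:
  f(2.900000) = 3.410000
  f'(2.900000) = 5.800000
  x_1 = 2.900000 - 3.410000/5.800000 = 2.312069
Iteration 2:
  f(2.312069) = 0.345663
  f'(2.312069) = 4.624138
  x_2 = 2.312069 - 0.345663/4.624138 = 2.237317
Iteration 3:
  f(2.237317) = 0.005588
  f'(2.237317) = 4.474634
  x_3 = 2.237317 - 0.005588/4.474634 = 2.236068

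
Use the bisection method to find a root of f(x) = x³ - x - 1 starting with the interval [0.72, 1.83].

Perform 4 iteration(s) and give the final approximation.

f(x) = x³ - x - 1
Initial interval: [0.72, 1.83]

Iteration 1:
  c_1 = (0.720000 + 1.830000)/2 = 1.275000
  f(c_1) = f(1.275000) = -0.202328
  f(a) × f(c) ≥ 0, new interval: [1.275000, 1.830000]
Iteration 2:
  c_2 = (1.275000 + 1.830000)/2 = 1.552500
  f(c_2) = f(1.552500) = 1.189423
  f(a) × f(c) < 0, new interval: [1.275000, 1.552500]
Iteration 3:
  c_3 = (1.275000 + 1.552500)/2 = 1.413750
  f(c_3) = f(1.413750) = 0.411897
  f(a) × f(c) < 0, new interval: [1.275000, 1.413750]
Iteration 4:
  c_4 = (1.275000 + 1.413750)/2 = 1.344375
  f(c_4) = f(1.344375) = 0.085373
  f(a) × f(c) < 0, new interval: [1.275000, 1.344375]

After 4 iteration(s), the approximation is c_4 = 1.344375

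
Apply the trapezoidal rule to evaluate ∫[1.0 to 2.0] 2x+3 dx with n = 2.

f(x) = 2x+3
a = 1.0, b = 2.0, n = 2
h = (b - a)/n = 0.500000

Trapezoidal rule: (h/2)[f(x₀) + 2f(x₁) + 2f(x₂) + ... + f(xₙ)]

x_0 = 1.0000, f(x_0) = 5.000000, coefficient = 1
x_1 = 1.5000, f(x_1) = 6.000000, coefficient = 2
x_2 = 2.0000, f(x_2) = 7.000000, coefficient = 1

I ≈ (0.500000/2) × 24.000000 = 6.000000
Exact value: 6.000000
Error: 0.000000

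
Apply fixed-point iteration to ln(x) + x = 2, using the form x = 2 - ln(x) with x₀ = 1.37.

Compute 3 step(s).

Equation: ln(x) + x = 2
Fixed-point form: x = 2 - ln(x)
x₀ = 1.37

x_1 = g(1.370000) = 1.685189
x_2 = g(1.685189) = 1.478122
x_3 = g(1.478122) = 1.609228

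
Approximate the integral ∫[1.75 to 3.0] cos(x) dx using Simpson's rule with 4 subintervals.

f(x) = cos(x)
a = 1.75, b = 3.0, n = 4
h = (b - a)/n = 0.312500

Simpson's rule: (h/3)[f(x₀) + 4f(x₁) + 2f(x₂) + ... + f(xₙ)]

x_0 = 1.7500, f(x_0) = -0.178246, coefficient = 1
x_1 = 2.0625, f(x_1) = -0.472128, coefficient = 4
x_2 = 2.3750, f(x_2) = -0.720278, coefficient = 2
x_3 = 2.6875, f(x_3) = -0.898659, coefficient = 4
x_4 = 3.0000, f(x_4) = -0.989992, coefficient = 1

I ≈ (0.312500/3) × -8.091947 = -0.842911
Exact value: -0.842866
Error: 0.000045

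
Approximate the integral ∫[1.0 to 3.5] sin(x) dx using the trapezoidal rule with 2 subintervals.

f(x) = sin(x)
a = 1.0, b = 3.5, n = 2
h = (b - a)/n = 1.250000

Trapezoidal rule: (h/2)[f(x₀) + 2f(x₁) + 2f(x₂) + ... + f(xₙ)]

x_0 = 1.0000, f(x_0) = 0.841471, coefficient = 1
x_1 = 2.2500, f(x_1) = 0.778073, coefficient = 2
x_2 = 3.5000, f(x_2) = -0.350783, coefficient = 1

I ≈ (1.250000/2) × 2.046834 = 1.279271
Exact value: 1.476759
Error: 0.197488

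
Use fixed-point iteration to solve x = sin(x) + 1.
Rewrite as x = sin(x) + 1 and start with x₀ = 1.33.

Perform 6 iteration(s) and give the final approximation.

Equation: x = sin(x) + 1
Fixed-point form: x = sin(x) + 1
x₀ = 1.33

x_1 = g(1.330000) = 1.971148
x_2 = g(1.971148) = 1.920924
x_3 = g(1.920924) = 1.939329
x_4 = g(1.939329) = 1.932857
x_5 = g(1.932857) = 1.935169
x_6 = g(1.935169) = 1.934348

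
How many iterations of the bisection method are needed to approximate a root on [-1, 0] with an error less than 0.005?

We need (b-a)/2^n ≤ 0.005
(0 - (-1))/2^n ≤ 0.005
1/2^n ≤ 0.005
2^n ≥ 200
n ≥ log₂(200) = 7.64
n ≥ 8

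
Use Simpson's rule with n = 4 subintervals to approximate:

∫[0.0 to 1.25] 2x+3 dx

f(x) = 2x+3
a = 0.0, b = 1.25, n = 4
h = (b - a)/n = 0.312500

Simpson's rule: (h/3)[f(x₀) + 4f(x₁) + 2f(x₂) + ... + f(xₙ)]

x_0 = 0.0000, f(x_0) = 3.000000, coefficient = 1
x_1 = 0.3125, f(x_1) = 3.625000, coefficient = 4
x_2 = 0.6250, f(x_2) = 4.250000, coefficient = 2
x_3 = 0.9375, f(x_3) = 4.875000, coefficient = 4
x_4 = 1.2500, f(x_4) = 5.500000, coefficient = 1

I ≈ (0.312500/3) × 51.000000 = 5.312500
Exact value: 5.312500
Error: 0.000000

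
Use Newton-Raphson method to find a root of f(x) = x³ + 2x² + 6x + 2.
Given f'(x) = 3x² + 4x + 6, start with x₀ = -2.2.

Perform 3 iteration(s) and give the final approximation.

f(x) = x³ + 2x² + 6x + 2
f'(x) = 3x² + 4x + 6
x₀ = -2.2

Newton-Raphson formula: x_{n+1} = x_n - f(x_n)/f'(x_n)

Iteration 1:
  f(-2.200000) = -12.168000
  f'(-2.200000) = 11.720000
  x_1 = -2.200000 - (-12.168000)/11.720000 = -1.161775
Iteration 2:
  f(-1.161775) = -3.839279
  f'(-1.161775) = 5.402063
  x_2 = -1.161775 - (-3.839279)/5.402063 = -0.451069
Iteration 3:
  f(-0.451069) = -0.391262
  f'(-0.451069) = 4.806114
  x_3 = -0.451069 - (-0.391262)/4.806114 = -0.369659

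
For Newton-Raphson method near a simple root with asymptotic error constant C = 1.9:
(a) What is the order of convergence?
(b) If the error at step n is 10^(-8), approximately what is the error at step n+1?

(a) Newton-Raphson has quadratic (order 2) convergence near simple roots.
    This means |e_{n+1}| ≈ C|e_n|².

(b) With |e_n| = 10^(-8) and C = 1.9:
    |e_{n+1}| ≈ 1.9 × (10^(-8))² = 1.9 × 10^(-16)

(a) 2 (quadratic); (b) |e_{n+1}| ≈ 1.900e-16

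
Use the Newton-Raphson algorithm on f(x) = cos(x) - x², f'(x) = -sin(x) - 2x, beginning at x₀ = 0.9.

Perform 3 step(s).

f(x) = cos(x) - x²
f'(x) = -sin(x) - 2x
x₀ = 0.9

Newton-Raphson formula: x_{n+1} = x_n - f(x_n)/f'(x_n)

Iteration 1:
  f(0.900000) = -0.188390
  f'(0.900000) = -2.583327
  x_1 = 0.900000 - (-0.188390)/(-2.583327) = 0.827075
Iteration 2:
  f(0.827075) = -0.007021
  f'(0.827075) = -2.390103
  x_2 = 0.827075 - (-0.007021)/(-2.390103) = 0.824137
Iteration 3:
  f(0.824137) = -0.000012
  f'(0.824137) = -2.382236
  x_3 = 0.824137 - (-0.000012)/(-2.382236) = 0.824132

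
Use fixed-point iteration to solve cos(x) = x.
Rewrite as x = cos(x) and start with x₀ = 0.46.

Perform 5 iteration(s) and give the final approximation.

Equation: cos(x) = x
Fixed-point form: x = cos(x)
x₀ = 0.46

x_1 = g(0.460000) = 0.896052
x_2 = g(0.896052) = 0.624697
x_3 = g(0.624697) = 0.811140
x_4 = g(0.811140) = 0.688672
x_5 = g(0.688672) = 0.772091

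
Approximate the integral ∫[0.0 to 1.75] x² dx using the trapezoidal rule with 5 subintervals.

f(x) = x²
a = 0.0, b = 1.75, n = 5
h = (b - a)/n = 0.350000

Trapezoidal rule: (h/2)[f(x₀) + 2f(x₁) + 2f(x₂) + ... + f(xₙ)]

x_0 = 0.0000, f(x_0) = 0.000000, coefficient = 1
x_1 = 0.3500, f(x_1) = 0.122500, coefficient = 2
x_2 = 0.7000, f(x_2) = 0.490000, coefficient = 2
x_3 = 1.0500, f(x_3) = 1.102500, coefficient = 2
x_4 = 1.4000, f(x_4) = 1.960000, coefficient = 2
x_5 = 1.7500, f(x_5) = 3.062500, coefficient = 1

I ≈ (0.350000/2) × 10.412500 = 1.822187
Exact value: 1.786458
Error: 0.035729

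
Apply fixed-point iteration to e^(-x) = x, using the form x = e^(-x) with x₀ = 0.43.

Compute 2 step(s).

Equation: e^(-x) = x
Fixed-point form: x = e^(-x)
x₀ = 0.43

x_1 = g(0.430000) = 0.650509
x_2 = g(0.650509) = 0.521780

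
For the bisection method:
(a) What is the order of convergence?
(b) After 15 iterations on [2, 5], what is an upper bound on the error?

(a) Bisection has linear (order 1) convergence; the error is halved each step.

(b) Error bound = (b-a)/2^n = (5 - 2)/2^{15}
    = 3/2^{15}

(a) 1 (linear); (b) error ≤ 9.16e-05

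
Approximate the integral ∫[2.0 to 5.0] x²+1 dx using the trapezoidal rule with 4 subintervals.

f(x) = x²+1
a = 2.0, b = 5.0, n = 4
h = (b - a)/n = 0.750000

Trapezoidal rule: (h/2)[f(x₀) + 2f(x₁) + 2f(x₂) + ... + f(xₙ)]

x_0 = 2.0000, f(x_0) = 5.000000, coefficient = 1
x_1 = 2.7500, f(x_1) = 8.562500, coefficient = 2
x_2 = 3.5000, f(x_2) = 13.250000, coefficient = 2
x_3 = 4.2500, f(x_3) = 19.062500, coefficient = 2
x_4 = 5.0000, f(x_4) = 26.000000, coefficient = 1

I ≈ (0.750000/2) × 112.750000 = 42.281250
Exact value: 42.000000
Error: 0.281250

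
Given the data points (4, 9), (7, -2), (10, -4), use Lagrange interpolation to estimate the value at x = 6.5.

Lagrange interpolation formula:
P(x) = Σ yᵢ × Lᵢ(x)
where Lᵢ(x) = Π_{j≠i} (x - xⱼ)/(xᵢ - xⱼ)

L_0(6.5) = (6.5 - 7)/(4 - 7) × (6.5 - 10)/(4 - 10) = 0.097222
L_1(6.5) = (6.5 - 4)/(7 - 4) × (6.5 - 10)/(7 - 10) = 0.972222
L_2(6.5) = (6.5 - 4)/(10 - 4) × (6.5 - 7)/(10 - 7) = -0.069444

P(6.5) = 9×L_0(6.5) + (-2)×L_1(6.5) + (-4)×L_2(6.5)
P(6.5) = -0.791667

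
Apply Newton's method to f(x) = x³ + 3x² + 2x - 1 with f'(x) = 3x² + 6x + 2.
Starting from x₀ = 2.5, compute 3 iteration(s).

f(x) = x³ + 3x² + 2x - 1
f'(x) = 3x² + 6x + 2
x₀ = 2.5

Newton-Raphson formula: x_{n+1} = x_n - f(x_n)/f'(x_n)

Iteration 1:
  f(2.500000) = 38.375000
  f'(2.500000) = 35.750000
  x_1 = 2.500000 - 38.375000/35.750000 = 1.426573
Iteration 2:
  f(1.426573) = 10.861718
  f'(1.426573) = 16.664776
  x_2 = 1.426573 - 10.861718/16.664776 = 0.774796
Iteration 3:
  f(0.774796) = 2.815639
  f'(0.774796) = 8.449707
  x_3 = 0.774796 - 2.815639/8.449707 = 0.441573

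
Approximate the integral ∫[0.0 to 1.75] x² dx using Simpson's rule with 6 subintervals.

f(x) = x²
a = 0.0, b = 1.75, n = 6
h = (b - a)/n = 0.291667

Simpson's rule: (h/3)[f(x₀) + 4f(x₁) + 2f(x₂) + ... + f(xₙ)]

x_0 = 0.0000, f(x_0) = 0.000000, coefficient = 1
x_1 = 0.2917, f(x_1) = 0.085069, coefficient = 4
x_2 = 0.5833, f(x_2) = 0.340278, coefficient = 2
x_3 = 0.8750, f(x_3) = 0.765625, coefficient = 4
x_4 = 1.1667, f(x_4) = 1.361111, coefficient = 2
x_5 = 1.4583, f(x_5) = 2.126736, coefficient = 4
x_6 = 1.7500, f(x_6) = 3.062500, coefficient = 1

I ≈ (0.291667/3) × 18.375000 = 1.786458
Exact value: 1.786458
Error: 0.000000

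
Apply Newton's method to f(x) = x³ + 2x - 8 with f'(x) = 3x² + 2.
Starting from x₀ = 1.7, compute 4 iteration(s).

f(x) = x³ + 2x - 8
f'(x) = 3x² + 2
x₀ = 1.7

Newton-Raphson formula: x_{n+1} = x_n - f(x_n)/f'(x_n)

Iteration 1:
  f(1.700000) = 0.313000
  f'(1.700000) = 10.670000
  x_1 = 1.700000 - 0.313000/10.670000 = 1.670665
Iteration 2:
  f(1.670665) = 0.004363
  f'(1.670665) = 10.373369
  x_2 = 1.670665 - 0.004363/10.373369 = 1.670245
Iteration 3:
  f(1.670245) = 0.000001
  f'(1.670245) = 10.369153
  x_3 = 1.670245 - 0.000001/10.369153 = 1.670245
Iteration 4:
  f(1.670245) = 0.000000
  f'(1.670245) = 10.369152
  x_4 = 1.670245 - 0.000000/10.369152 = 1.670245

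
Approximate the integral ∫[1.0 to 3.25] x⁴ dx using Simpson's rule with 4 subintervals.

f(x) = x⁴
a = 1.0, b = 3.25, n = 4
h = (b - a)/n = 0.562500

Simpson's rule: (h/3)[f(x₀) + 4f(x₁) + 2f(x₂) + ... + f(xₙ)]

x_0 = 1.0000, f(x_0) = 1.000000, coefficient = 1
x_1 = 1.5625, f(x_1) = 5.960464, coefficient = 4
x_2 = 2.1250, f(x_2) = 20.390869, coefficient = 2
x_3 = 2.6875, f(x_3) = 52.166763, coefficient = 4
x_4 = 3.2500, f(x_4) = 111.566406, coefficient = 1

I ≈ (0.562500/3) × 385.857056 = 72.348198
Exact value: 72.318164
Error: 0.030034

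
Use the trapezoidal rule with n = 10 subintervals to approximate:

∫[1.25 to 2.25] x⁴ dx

f(x) = x⁴
a = 1.25, b = 2.25, n = 10
h = (b - a)/n = 0.100000

Trapezoidal rule: (h/2)[f(x₀) + 2f(x₁) + 2f(x₂) + ... + f(xₙ)]

x_0 = 1.2500, f(x_0) = 2.441406, coefficient = 1
x_1 = 1.3500, f(x_1) = 3.321506, coefficient = 2
x_2 = 1.4500, f(x_2) = 4.420506, coefficient = 2
x_3 = 1.5500, f(x_3) = 5.772006, coefficient = 2
x_4 = 1.6500, f(x_4) = 7.412006, coefficient = 2
x_5 = 1.7500, f(x_5) = 9.378906, coefficient = 2
x_6 = 1.8500, f(x_6) = 11.713506, coefficient = 2
x_7 = 1.9500, f(x_7) = 14.459006, coefficient = 2
x_8 = 2.0500, f(x_8) = 17.661006, coefficient = 2
x_9 = 2.1500, f(x_9) = 21.367506, coefficient = 2
x_10 = 2.2500, f(x_10) = 25.628906, coefficient = 1

I ≈ (0.100000/2) × 219.082225 = 10.954111
Exact value: 10.922656
Error: 0.031455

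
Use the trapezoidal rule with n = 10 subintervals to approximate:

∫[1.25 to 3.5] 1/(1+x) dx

f(x) = 1/(1+x)
a = 1.25, b = 3.5, n = 10
h = (b - a)/n = 0.225000

Trapezoidal rule: (h/2)[f(x₀) + 2f(x₁) + 2f(x₂) + ... + f(xₙ)]

x_0 = 1.2500, f(x_0) = 0.444444, coefficient = 1
x_1 = 1.4750, f(x_1) = 0.404040, coefficient = 2
x_2 = 1.7000, f(x_2) = 0.370370, coefficient = 2
x_3 = 1.9250, f(x_3) = 0.341880, coefficient = 2
x_4 = 2.1500, f(x_4) = 0.317460, coefficient = 2
x_5 = 2.3750, f(x_5) = 0.296296, coefficient = 2
x_6 = 2.6000, f(x_6) = 0.277778, coefficient = 2
x_7 = 2.8250, f(x_7) = 0.261438, coefficient = 2
x_8 = 3.0500, f(x_8) = 0.246914, coefficient = 2
x_9 = 3.2750, f(x_9) = 0.233918, coefficient = 2
x_10 = 3.5000, f(x_10) = 0.222222, coefficient = 1

I ≈ (0.225000/2) × 6.166857 = 0.693771
Exact value: 0.693147
Error: 0.000624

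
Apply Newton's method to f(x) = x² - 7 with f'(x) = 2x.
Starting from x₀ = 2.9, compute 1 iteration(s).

f(x) = x² - 7
f'(x) = 2x
x₀ = 2.9

Newton-Raphson formula: x_{n+1} = x_n - f(x_n)/f'(x_n)

Iteration 1:
  f(2.900000) = 1.410000
  f'(2.900000) = 5.800000
  x_1 = 2.900000 - 1.410000/5.800000 = 2.656897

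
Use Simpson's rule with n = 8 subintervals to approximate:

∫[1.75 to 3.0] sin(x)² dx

f(x) = sin(x)²
a = 1.75, b = 3.0, n = 8
h = (b - a)/n = 0.156250

Simpson's rule: (h/3)[f(x₀) + 4f(x₁) + 2f(x₂) + ... + f(xₙ)]

x_0 = 1.7500, f(x_0) = 0.968228, coefficient = 1
x_1 = 1.9062, f(x_1) = 0.891629, coefficient = 4
x_2 = 2.0625, f(x_2) = 0.777095, coefficient = 2
x_3 = 2.2188, f(x_3) = 0.635720, coefficient = 4
x_4 = 2.3750, f(x_4) = 0.481199, coefficient = 2
x_5 = 2.5312, f(x_5) = 0.328499, coefficient = 4
x_6 = 2.6875, f(x_6) = 0.192411, coefficient = 2
x_7 = 2.8438, f(x_7) = 0.086118, coefficient = 4
x_8 = 3.0000, f(x_8) = 0.019915, coefficient = 1

I ≈ (0.156250/3) × 11.657417 = 0.607157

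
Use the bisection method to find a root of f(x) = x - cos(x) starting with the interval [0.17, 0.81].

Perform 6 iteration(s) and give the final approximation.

f(x) = x - cos(x)
Initial interval: [0.17, 0.81]

Iteration 1:
  c_1 = (0.170000 + 0.810000)/2 = 0.490000
  f(c_1) = f(0.490000) = -0.392333
  f(a) × f(c) ≥ 0, new interval: [0.490000, 0.810000]
Iteration 2:
  c_2 = (0.490000 + 0.810000)/2 = 0.650000
  f(c_2) = f(0.650000) = -0.146084
  f(a) × f(c) ≥ 0, new interval: [0.650000, 0.810000]
Iteration 3:
  c_3 = (0.650000 + 0.810000)/2 = 0.730000
  f(c_3) = f(0.730000) = -0.015174
  f(a) × f(c) ≥ 0, new interval: [0.730000, 0.810000]
Iteration 4:
  c_4 = (0.730000 + 0.810000)/2 = 0.770000
  f(c_4) = f(0.770000) = 0.052089
  f(a) × f(c) < 0, new interval: [0.730000, 0.770000]
Iteration 5:
  c_5 = (0.730000 + 0.770000)/2 = 0.750000
  f(c_5) = f(0.750000) = 0.018311
  f(a) × f(c) < 0, new interval: [0.730000, 0.750000]
Iteration 6:
  c_6 = (0.730000 + 0.750000)/2 = 0.740000
  f(c_6) = f(0.740000) = 0.001531
  f(a) × f(c) < 0, new interval: [0.730000, 0.740000]

After 6 iteration(s), the approximation is c_6 = 0.740000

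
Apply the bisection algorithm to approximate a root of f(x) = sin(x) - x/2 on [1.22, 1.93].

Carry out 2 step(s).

f(x) = sin(x) - x/2
Initial interval: [1.22, 1.93]

Iteration 1:
  c_1 = (1.220000 + 1.930000)/2 = 1.575000
  f(c_1) = f(1.575000) = 0.212491
  f(a) × f(c) ≥ 0, new interval: [1.575000, 1.930000]
Iteration 2:
  c_2 = (1.575000 + 1.930000)/2 = 1.752500
  f(c_2) = f(1.752500) = 0.107287
  f(a) × f(c) ≥ 0, new interval: [1.752500, 1.930000]

After 2 iteration(s), the approximation is c_2 = 1.752500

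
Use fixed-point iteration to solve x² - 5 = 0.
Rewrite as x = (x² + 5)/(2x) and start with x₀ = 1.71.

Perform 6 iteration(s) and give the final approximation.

Equation: x² - 5 = 0
Fixed-point form: x = (x² + 5)/(2x)
x₀ = 1.71

x_1 = g(1.710000) = 2.316988
x_2 = g(2.316988) = 2.237481
x_3 = g(2.237481) = 2.236068
x_4 = g(2.236068) = 2.236068
x_5 = g(2.236068) = 2.236068
x_6 = g(2.236068) = 2.236068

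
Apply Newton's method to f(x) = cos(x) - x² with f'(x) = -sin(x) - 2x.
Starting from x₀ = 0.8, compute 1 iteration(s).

f(x) = cos(x) - x²
f'(x) = -sin(x) - 2x
x₀ = 0.8

Newton-Raphson formula: x_{n+1} = x_n - f(x_n)/f'(x_n)

Iteration 1:
  f(0.800000) = 0.056707
  f'(0.800000) = -2.317356
  x_1 = 0.800000 - 0.056707/(-2.317356) = 0.824470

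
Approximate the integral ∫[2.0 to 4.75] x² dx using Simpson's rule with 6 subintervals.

f(x) = x²
a = 2.0, b = 4.75, n = 6
h = (b - a)/n = 0.458333

Simpson's rule: (h/3)[f(x₀) + 4f(x₁) + 2f(x₂) + ... + f(xₙ)]

x_0 = 2.0000, f(x_0) = 4.000000, coefficient = 1
x_1 = 2.4583, f(x_1) = 6.043403, coefficient = 4
x_2 = 2.9167, f(x_2) = 8.506944, coefficient = 2
x_3 = 3.3750, f(x_3) = 11.390625, coefficient = 4
x_4 = 3.8333, f(x_4) = 14.694444, coefficient = 2
x_5 = 4.2917, f(x_5) = 18.418403, coefficient = 4
x_6 = 4.7500, f(x_6) = 22.562500, coefficient = 1

I ≈ (0.458333/3) × 216.375000 = 33.057292
Exact value: 33.057292
Error: 0.000000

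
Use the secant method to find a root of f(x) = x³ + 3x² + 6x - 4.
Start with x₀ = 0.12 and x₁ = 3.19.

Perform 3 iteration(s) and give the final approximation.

f(x) = x³ + 3x² + 6x - 4
x₀ = 0.12, x₁ = 3.19

Secant formula: x_{n+1} = x_n - f(x_n)(x_n - x_{n-1})/(f(x_n) - f(x_{n-1}))

Iteration 1:
  f(0.120000) = -3.235072
  f(3.190000) = 78.130059
  x_2 = 3.190000 - 78.130059×(3.190000 - 0.120000)/(78.130059 - (-3.235072))
       = 0.242063
Iteration 2:
  f(3.190000) = 78.130059
  f(0.242063) = -2.357655
  x_3 = 0.242063 - (-2.357655)×(0.242063 - 3.190000)/(-2.357655 - 78.130059)
       = 0.328414
Iteration 3:
  f(0.242063) = -2.357655
  f(0.328414) = -1.670525
  x_4 = 0.328414 - (-1.670525)×(0.328414 - 0.242063)/(-1.670525 - (-2.357655))
       = 0.538348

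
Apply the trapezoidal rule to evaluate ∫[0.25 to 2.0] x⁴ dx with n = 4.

f(x) = x⁴
a = 0.25, b = 2.0, n = 4
h = (b - a)/n = 0.437500

Trapezoidal rule: (h/2)[f(x₀) + 2f(x₁) + 2f(x₂) + ... + f(xₙ)]

x_0 = 0.2500, f(x_0) = 0.003906, coefficient = 1
x_1 = 0.6875, f(x_1) = 0.223404, coefficient = 2
x_2 = 1.1250, f(x_2) = 1.601807, coefficient = 2
x_3 = 1.5625, f(x_3) = 5.960464, coefficient = 2
x_4 = 2.0000, f(x_4) = 16.000000, coefficient = 1

I ≈ (0.437500/2) × 31.575256 = 6.907087
Exact value: 6.399805
Error: 0.507283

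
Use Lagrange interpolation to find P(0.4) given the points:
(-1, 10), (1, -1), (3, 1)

Lagrange interpolation formula:
P(x) = Σ yᵢ × Lᵢ(x)
where Lᵢ(x) = Π_{j≠i} (x - xⱼ)/(xᵢ - xⱼ)

L_0(0.4) = (0.4 - 1)/(-1 - 1) × (0.4 - 3)/(-1 - 3) = 0.195000
L_1(0.4) = (0.4 - (-1))/(1 - (-1)) × (0.4 - 3)/(1 - 3) = 0.910000
L_2(0.4) = (0.4 - (-1))/(3 - (-1)) × (0.4 - 1)/(3 - 1) = -0.105000

P(0.4) = 10×L_0(0.4) + (-1)×L_1(0.4) + 1×L_2(0.4)
P(0.4) = 0.935000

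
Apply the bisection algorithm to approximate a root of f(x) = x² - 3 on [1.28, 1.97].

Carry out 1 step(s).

f(x) = x² - 3
Initial interval: [1.28, 1.97]

Iteration 1:
  c_1 = (1.280000 + 1.970000)/2 = 1.625000
  f(c_1) = f(1.625000) = -0.359375
  f(a) × f(c) ≥ 0, new interval: [1.625000, 1.970000]

After 1 iteration(s), the approximation is c_1 = 1.625000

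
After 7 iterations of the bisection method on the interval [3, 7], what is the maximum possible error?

Bisection error bound: |error| ≤ (b-a)/2^n
|error| ≤ (7 - 3)/2^7 = 4/2^7
|error| ≤ 0.0312500000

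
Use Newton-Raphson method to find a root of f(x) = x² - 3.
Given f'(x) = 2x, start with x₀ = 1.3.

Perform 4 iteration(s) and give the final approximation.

f(x) = x² - 3
f'(x) = 2x
x₀ = 1.3

Newton-Raphson formula: x_{n+1} = x_n - f(x_n)/f'(x_n)

Iteration 1:
  f(1.300000) = -1.310000
  f'(1.300000) = 2.600000
  x_1 = 1.300000 - (-1.310000)/2.600000 = 1.803846
Iteration 2:
  f(1.803846) = 0.253861
  f'(1.803846) = 3.607692
  x_2 = 1.803846 - 0.253861/3.607692 = 1.733480
Iteration 3:
  f(1.733480) = 0.004951
  f'(1.733480) = 3.466959
  x_3 = 1.733480 - 0.004951/3.466959 = 1.732051
Iteration 4:
  f(1.732051) = 0.000002
  f'(1.732051) = 3.464103
  x_4 = 1.732051 - 0.000002/3.464103 = 1.732051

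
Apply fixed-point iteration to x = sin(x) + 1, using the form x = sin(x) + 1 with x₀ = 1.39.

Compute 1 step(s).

Equation: x = sin(x) + 1
Fixed-point form: x = sin(x) + 1
x₀ = 1.39

x_1 = g(1.390000) = 1.983701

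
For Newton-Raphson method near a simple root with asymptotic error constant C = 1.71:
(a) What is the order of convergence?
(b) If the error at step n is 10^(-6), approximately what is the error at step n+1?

(a) Newton-Raphson has quadratic (order 2) convergence near simple roots.
    This means |e_{n+1}| ≈ C|e_n|².

(b) With |e_n| = 10^(-6) and C = 1.71:
    |e_{n+1}| ≈ 1.71 × (10^(-6))² = 1.71 × 10^(-12)

(a) 2 (quadratic); (b) |e_{n+1}| ≈ 1.710e-12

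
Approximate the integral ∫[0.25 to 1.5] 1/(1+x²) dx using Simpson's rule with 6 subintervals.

f(x) = 1/(1+x²)
a = 0.25, b = 1.5, n = 6
h = (b - a)/n = 0.208333

Simpson's rule: (h/3)[f(x₀) + 4f(x₁) + 2f(x₂) + ... + f(xₙ)]

x_0 = 0.2500, f(x_0) = 0.941176, coefficient = 1
x_1 = 0.4583, f(x_1) = 0.826399, coefficient = 4
x_2 = 0.6667, f(x_2) = 0.692308, coefficient = 2
x_3 = 0.8750, f(x_3) = 0.566372, coefficient = 4
x_4 = 1.0833, f(x_4) = 0.460064, coefficient = 2
x_5 = 1.2917, f(x_5) = 0.374756, coefficient = 4
x_6 = 1.5000, f(x_6) = 0.307692, coefficient = 1

I ≈ (0.208333/3) × 10.623718 = 0.737758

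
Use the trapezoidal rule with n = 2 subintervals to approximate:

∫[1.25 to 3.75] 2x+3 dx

f(x) = 2x+3
a = 1.25, b = 3.75, n = 2
h = (b - a)/n = 1.250000

Trapezoidal rule: (h/2)[f(x₀) + 2f(x₁) + 2f(x₂) + ... + f(xₙ)]

x_0 = 1.2500, f(x_0) = 5.500000, coefficient = 1
x_1 = 2.5000, f(x_1) = 8.000000, coefficient = 2
x_2 = 3.7500, f(x_2) = 10.500000, coefficient = 1

I ≈ (1.250000/2) × 32.000000 = 20.000000
Exact value: 20.000000
Error: 0.000000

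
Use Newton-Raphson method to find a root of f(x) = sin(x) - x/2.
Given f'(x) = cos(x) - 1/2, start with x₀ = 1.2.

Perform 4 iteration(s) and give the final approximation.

f(x) = sin(x) - x/2
f'(x) = cos(x) - 1/2
x₀ = 1.2

Newton-Raphson formula: x_{n+1} = x_n - f(x_n)/f'(x_n)

Iteration 1:
  f(1.200000) = 0.332039
  f'(1.200000) = -0.137642
  x_1 = 1.200000 - 0.332039/(-0.137642) = 3.612334
Iteration 2:
  f(3.612334) = -2.259714
  f'(3.612334) = -1.391232
  x_2 = 3.612334 - (-2.259714)/(-1.391232) = 1.988080
Iteration 3:
  f(1.988080) = -0.079847
  f'(1.988080) = -0.905279
  x_3 = 1.988080 - (-0.079847)/(-0.905279) = 1.899879
Iteration 4:
  f(1.899879) = -0.003600
  f'(1.899879) = -0.823175
  x_4 = 1.899879 - (-0.003600)/(-0.823175) = 1.895505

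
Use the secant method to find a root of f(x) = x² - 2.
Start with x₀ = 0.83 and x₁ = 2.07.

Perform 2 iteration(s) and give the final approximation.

f(x) = x² - 2
x₀ = 0.83, x₁ = 2.07

Secant formula: x_{n+1} = x_n - f(x_n)(x_n - x_{n-1})/(f(x_n) - f(x_{n-1}))

Iteration 1:
  f(0.830000) = -1.311100
  f(2.070000) = 2.284900
  x_2 = 2.070000 - 2.284900×(2.070000 - 0.830000)/(2.284900 - (-1.311100))
       = 1.282103
Iteration 2:
  f(2.070000) = 2.284900
  f(1.282103) = -0.356211
  x_3 = 1.282103 - (-0.356211)×(1.282103 - 2.070000)/(-0.356211 - 2.284900)
       = 1.388368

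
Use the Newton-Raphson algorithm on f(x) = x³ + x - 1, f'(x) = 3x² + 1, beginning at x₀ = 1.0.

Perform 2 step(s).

f(x) = x³ + x - 1
f'(x) = 3x² + 1
x₀ = 1.0

Newton-Raphson formula: x_{n+1} = x_n - f(x_n)/f'(x_n)

Iteration 1:
  f(1.000000) = 1.000000
  f'(1.000000) = 4.000000
  x_1 = 1.000000 - 1.000000/4.000000 = 0.750000
Iteration 2:
  f(0.750000) = 0.171875
  f'(0.750000) = 2.687500
  x_2 = 0.750000 - 0.171875/2.687500 = 0.686047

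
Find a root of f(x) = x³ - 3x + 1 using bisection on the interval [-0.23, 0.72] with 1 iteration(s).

f(x) = x³ - 3x + 1
Initial interval: [-0.23, 0.72]

Iteration 1:
  c_1 = (-0.230000 + 0.720000)/2 = 0.245000
  f(c_1) = f(0.245000) = 0.279706
  f(a) × f(c) ≥ 0, new interval: [0.245000, 0.720000]

After 1 iteration(s), the approximation is c_1 = 0.245000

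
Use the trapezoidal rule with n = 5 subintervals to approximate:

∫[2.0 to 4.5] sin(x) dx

f(x) = sin(x)
a = 2.0, b = 4.5, n = 5
h = (b - a)/n = 0.500000

Trapezoidal rule: (h/2)[f(x₀) + 2f(x₁) + 2f(x₂) + ... + f(xₙ)]

x_0 = 2.0000, f(x_0) = 0.909297, coefficient = 1
x_1 = 2.5000, f(x_1) = 0.598472, coefficient = 2
x_2 = 3.0000, f(x_2) = 0.141120, coefficient = 2
x_3 = 3.5000, f(x_3) = -0.350783, coefficient = 2
x_4 = 4.0000, f(x_4) = -0.756802, coefficient = 2
x_5 = 4.5000, f(x_5) = -0.977530, coefficient = 1

I ≈ (0.500000/2) × -0.804220 = -0.201055
Exact value: -0.205351
Error: 0.004296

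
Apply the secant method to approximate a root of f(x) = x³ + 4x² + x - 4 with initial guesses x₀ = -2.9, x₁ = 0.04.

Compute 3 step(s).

f(x) = x³ + 4x² + x - 4
x₀ = -2.9, x₁ = 0.04

Secant formula: x_{n+1} = x_n - f(x_n)(x_n - x_{n-1})/(f(x_n) - f(x_{n-1}))

Iteration 1:
  f(-2.900000) = 2.351000
  f(0.040000) = -3.953536
  x_2 = 0.040000 - (-3.953536)×(0.040000 - (-2.900000))/(-3.953536 - 2.351000)
       = -1.803656
Iteration 2:
  f(0.040000) = -3.953536
  f(-1.803656) = 1.341435
  x_3 = -1.803656 - 1.341435×(-1.803656 - 0.040000)/(1.341435 - (-3.953536))
       = -1.336582
Iteration 3:
  f(-1.803656) = 1.341435
  f(-1.336582) = -0.578517
  x_4 = -1.336582 - (-0.578517)×(-1.336582 - (-1.803656))/(-0.578517 - 1.341435)
       = -1.477320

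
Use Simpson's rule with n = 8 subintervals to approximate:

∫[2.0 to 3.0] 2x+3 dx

f(x) = 2x+3
a = 2.0, b = 3.0, n = 8
h = (b - a)/n = 0.125000

Simpson's rule: (h/3)[f(x₀) + 4f(x₁) + 2f(x₂) + ... + f(xₙ)]

x_0 = 2.0000, f(x_0) = 7.000000, coefficient = 1
x_1 = 2.1250, f(x_1) = 7.250000, coefficient = 4
x_2 = 2.2500, f(x_2) = 7.500000, coefficient = 2
x_3 = 2.3750, f(x_3) = 7.750000, coefficient = 4
x_4 = 2.5000, f(x_4) = 8.000000, coefficient = 2
x_5 = 2.6250, f(x_5) = 8.250000, coefficient = 4
x_6 = 2.7500, f(x_6) = 8.500000, coefficient = 2
x_7 = 2.8750, f(x_7) = 8.750000, coefficient = 4
x_8 = 3.0000, f(x_8) = 9.000000, coefficient = 1

I ≈ (0.125000/3) × 192.000000 = 8.000000
Exact value: 8.000000
Error: 0.000000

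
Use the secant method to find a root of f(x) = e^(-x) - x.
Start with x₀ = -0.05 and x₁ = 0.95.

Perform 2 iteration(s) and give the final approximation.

f(x) = e^(-x) - x
x₀ = -0.05, x₁ = 0.95

Secant formula: x_{n+1} = x_n - f(x_n)(x_n - x_{n-1})/(f(x_n) - f(x_{n-1}))

Iteration 1:
  f(-0.050000) = 1.101271
  f(0.950000) = -0.563259
  x_2 = 0.950000 - (-0.563259)×(0.950000 - (-0.050000))/(-0.563259 - 1.101271)
       = 0.611611
Iteration 2:
  f(0.950000) = -0.563259
  f(0.611611) = -0.069134
  x_3 = 0.611611 - (-0.069134)×(0.611611 - 0.950000)/(-0.069134 - (-0.563259))
       = 0.564266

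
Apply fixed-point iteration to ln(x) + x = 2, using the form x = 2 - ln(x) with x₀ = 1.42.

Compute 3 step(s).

Equation: ln(x) + x = 2
Fixed-point form: x = 2 - ln(x)
x₀ = 1.42

x_1 = g(1.420000) = 1.649343
x_2 = g(1.649343) = 1.499623
x_3 = g(1.499623) = 1.594786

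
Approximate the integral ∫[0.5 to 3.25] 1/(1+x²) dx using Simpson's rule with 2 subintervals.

f(x) = 1/(1+x²)
a = 0.5, b = 3.25, n = 2
h = (b - a)/n = 1.375000

Simpson's rule: (h/3)[f(x₀) + 4f(x₁) + 2f(x₂) + ... + f(xₙ)]

x_0 = 0.5000, f(x_0) = 0.800000, coefficient = 1
x_1 = 1.8750, f(x_1) = 0.221453, coefficient = 4
x_2 = 3.2500, f(x_2) = 0.086486, coefficient = 1

I ≈ (1.375000/3) × 1.772300 = 0.812304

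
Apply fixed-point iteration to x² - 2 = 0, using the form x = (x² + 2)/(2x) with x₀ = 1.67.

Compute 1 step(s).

Equation: x² - 2 = 0
Fixed-point form: x = (x² + 2)/(2x)
x₀ = 1.67

x_1 = g(1.670000) = 1.433802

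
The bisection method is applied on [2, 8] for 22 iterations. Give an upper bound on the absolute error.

Bisection error bound: |error| ≤ (b-a)/2^n
|error| ≤ (8 - 2)/2^22 = 6/2^22
|error| ≤ 0.0000014305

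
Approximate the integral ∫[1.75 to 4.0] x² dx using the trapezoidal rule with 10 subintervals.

f(x) = x²
a = 1.75, b = 4.0, n = 10
h = (b - a)/n = 0.225000

Trapezoidal rule: (h/2)[f(x₀) + 2f(x₁) + 2f(x₂) + ... + f(xₙ)]

x_0 = 1.7500, f(x_0) = 3.062500, coefficient = 1
x_1 = 1.9750, f(x_1) = 3.900625, coefficient = 2
x_2 = 2.2000, f(x_2) = 4.840000, coefficient = 2
x_3 = 2.4250, f(x_3) = 5.880625, coefficient = 2
x_4 = 2.6500, f(x_4) = 7.022500, coefficient = 2
x_5 = 2.8750, f(x_5) = 8.265625, coefficient = 2
x_6 = 3.1000, f(x_6) = 9.610000, coefficient = 2
x_7 = 3.3250, f(x_7) = 11.055625, coefficient = 2
x_8 = 3.5500, f(x_8) = 12.602500, coefficient = 2
x_9 = 3.7750, f(x_9) = 14.250625, coefficient = 2
x_10 = 4.0000, f(x_10) = 16.000000, coefficient = 1

I ≈ (0.225000/2) × 173.918750 = 19.565859
Exact value: 19.546875
Error: 0.018984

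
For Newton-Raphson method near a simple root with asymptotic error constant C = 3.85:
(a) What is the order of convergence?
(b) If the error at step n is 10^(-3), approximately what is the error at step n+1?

(a) Newton-Raphson has quadratic (order 2) convergence near simple roots.
    This means |e_{n+1}| ≈ C|e_n|².

(b) With |e_n| = 10^(-3) and C = 3.85:
    |e_{n+1}| ≈ 3.85 × (10^(-3))² = 3.85 × 10^(-6)

(a) 2 (quadratic); (b) |e_{n+1}| ≈ 3.850e-06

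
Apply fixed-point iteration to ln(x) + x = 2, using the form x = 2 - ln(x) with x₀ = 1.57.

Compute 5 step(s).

Equation: ln(x) + x = 2
Fixed-point form: x = 2 - ln(x)
x₀ = 1.57

x_1 = g(1.570000) = 1.548924
x_2 = g(1.548924) = 1.562439
x_3 = g(1.562439) = 1.553752
x_4 = g(1.553752) = 1.559327
x_5 = g(1.559327) = 1.555745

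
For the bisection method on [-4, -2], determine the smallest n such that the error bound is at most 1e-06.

We need (b-a)/2^n ≤ 1e-06
(-2 - (-4))/2^n ≤ 1e-06
2/2^n ≤ 1e-06
2^n ≥ 2000000
n ≥ log₂(2000000) = 20.93
n ≥ 21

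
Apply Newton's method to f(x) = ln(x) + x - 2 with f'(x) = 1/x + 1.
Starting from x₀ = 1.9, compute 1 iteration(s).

f(x) = ln(x) + x - 2
f'(x) = 1/x + 1
x₀ = 1.9

Newton-Raphson formula: x_{n+1} = x_n - f(x_n)/f'(x_n)

Iteration 1:
  f(1.900000) = 0.541854
  f'(1.900000) = 1.526316
  x_1 = 1.900000 - 0.541854/1.526316 = 1.544992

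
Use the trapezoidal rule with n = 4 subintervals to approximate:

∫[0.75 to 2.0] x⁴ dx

f(x) = x⁴
a = 0.75, b = 2.0, n = 4
h = (b - a)/n = 0.312500

Trapezoidal rule: (h/2)[f(x₀) + 2f(x₁) + 2f(x₂) + ... + f(xₙ)]

x_0 = 0.7500, f(x_0) = 0.316406, coefficient = 1
x_1 = 1.0625, f(x_1) = 1.274429, coefficient = 2
x_2 = 1.3750, f(x_2) = 3.574463, coefficient = 2
x_3 = 1.6875, f(x_3) = 8.109146, coefficient = 2
x_4 = 2.0000, f(x_4) = 16.000000, coefficient = 1

I ≈ (0.312500/2) × 42.232483 = 6.598825
Exact value: 6.352539
Error: 0.246286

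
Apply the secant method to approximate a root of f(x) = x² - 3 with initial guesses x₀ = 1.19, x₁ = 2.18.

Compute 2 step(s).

f(x) = x² - 3
x₀ = 1.19, x₁ = 2.18

Secant formula: x_{n+1} = x_n - f(x_n)(x_n - x_{n-1})/(f(x_n) - f(x_{n-1}))

Iteration 1:
  f(1.190000) = -1.583900
  f(2.180000) = 1.752400
  x_2 = 2.180000 - 1.752400×(2.180000 - 1.190000)/(1.752400 - (-1.583900))
       = 1.660000
Iteration 2:
  f(2.180000) = 1.752400
  f(1.660000) = -0.244400
  x_3 = 1.660000 - (-0.244400)×(1.660000 - 2.180000)/(-0.244400 - 1.752400)
       = 1.723646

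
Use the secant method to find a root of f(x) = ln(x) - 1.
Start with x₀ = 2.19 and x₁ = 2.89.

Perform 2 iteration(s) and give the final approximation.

f(x) = ln(x) - 1
x₀ = 2.19, x₁ = 2.89

Secant formula: x_{n+1} = x_n - f(x_n)(x_n - x_{n-1})/(f(x_n) - f(x_{n-1}))

Iteration 1:
  f(2.190000) = -0.216098
  f(2.890000) = 0.061257
  x_2 = 2.890000 - 0.061257×(2.890000 - 2.190000)/(0.061257 - (-0.216098))
       = 2.735398
Iteration 2:
  f(2.890000) = 0.061257
  f(2.735398) = 0.006277
  x_3 = 2.735398 - 0.006277×(2.735398 - 2.890000)/(0.006277 - 0.061257)
       = 2.717747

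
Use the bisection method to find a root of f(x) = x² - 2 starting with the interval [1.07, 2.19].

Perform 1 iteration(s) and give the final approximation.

f(x) = x² - 2
Initial interval: [1.07, 2.19]

Iteration 1:
  c_1 = (1.070000 + 2.190000)/2 = 1.630000
  f(c_1) = f(1.630000) = 0.656900
  f(a) × f(c) < 0, new interval: [1.070000, 1.630000]

After 1 iteration(s), the approximation is c_1 = 1.630000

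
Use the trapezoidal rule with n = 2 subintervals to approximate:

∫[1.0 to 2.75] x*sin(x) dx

f(x) = x*sin(x)
a = 1.0, b = 2.75, n = 2
h = (b - a)/n = 0.875000

Trapezoidal rule: (h/2)[f(x₀) + 2f(x₁) + 2f(x₂) + ... + f(xₙ)]

x_0 = 1.0000, f(x_0) = 0.841471, coefficient = 1
x_1 = 1.8750, f(x_1) = 1.788911, coefficient = 2
x_2 = 2.7500, f(x_2) = 1.049568, coefficient = 1

I ≈ (0.875000/2) × 5.468860 = 2.392626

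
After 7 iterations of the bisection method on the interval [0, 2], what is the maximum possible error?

Bisection error bound: |error| ≤ (b-a)/2^n
|error| ≤ (2 - 0)/2^7 = 2/2^7
|error| ≤ 0.0156250000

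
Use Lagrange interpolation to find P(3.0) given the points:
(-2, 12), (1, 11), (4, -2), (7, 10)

Lagrange interpolation formula:
P(x) = Σ yᵢ × Lᵢ(x)
where Lᵢ(x) = Π_{j≠i} (x - xⱼ)/(xᵢ - xⱼ)

L_0(3.0) = (3.0 - 1)/(-2 - 1) × (3.0 - 4)/(-2 - 4) × (3.0 - 7)/(-2 - 7) = -0.049383
L_1(3.0) = (3.0 - (-2))/(1 - (-2)) × (3.0 - 4)/(1 - 4) × (3.0 - 7)/(1 - 7) = 0.370370
L_2(3.0) = (3.0 - (-2))/(4 - (-2)) × (3.0 - 1)/(4 - 1) × (3.0 - 7)/(4 - 7) = 0.740741
L_3(3.0) = (3.0 - (-2))/(7 - (-2)) × (3.0 - 1)/(7 - 1) × (3.0 - 4)/(7 - 4) = -0.061728

P(3.0) = 12×L_0(3.0) + 11×L_1(3.0) + (-2)×L_2(3.0) + 10×L_3(3.0)
P(3.0) = 1.382716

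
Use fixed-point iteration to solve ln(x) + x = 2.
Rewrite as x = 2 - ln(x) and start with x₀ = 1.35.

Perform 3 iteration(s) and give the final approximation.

Equation: ln(x) + x = 2
Fixed-point form: x = 2 - ln(x)
x₀ = 1.35

x_1 = g(1.350000) = 1.699895
x_2 = g(1.699895) = 1.469433
x_3 = g(1.469433) = 1.615123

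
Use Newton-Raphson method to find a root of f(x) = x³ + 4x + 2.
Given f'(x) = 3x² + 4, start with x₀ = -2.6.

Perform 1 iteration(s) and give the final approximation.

f(x) = x³ + 4x + 2
f'(x) = 3x² + 4
x₀ = -2.6

Newton-Raphson formula: x_{n+1} = x_n - f(x_n)/f'(x_n)

Iteration 1:
  f(-2.600000) = -25.976000
  f'(-2.600000) = 24.280000
  x_1 = -2.600000 - (-25.976000)/24.280000 = -1.530148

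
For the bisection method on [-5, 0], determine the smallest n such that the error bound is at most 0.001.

We need (b-a)/2^n ≤ 0.001
(0 - (-5))/2^n ≤ 0.001
5/2^n ≤ 0.001
2^n ≥ 5000
n ≥ log₂(5000) = 12.29
n ≥ 13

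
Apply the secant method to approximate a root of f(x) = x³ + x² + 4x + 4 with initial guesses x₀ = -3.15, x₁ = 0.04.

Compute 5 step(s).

f(x) = x³ + x² + 4x + 4
x₀ = -3.15, x₁ = 0.04

Secant formula: x_{n+1} = x_n - f(x_n)(x_n - x_{n-1})/(f(x_n) - f(x_{n-1}))

Iteration 1:
  f(-3.150000) = -29.933375
  f(0.040000) = 4.161664
  x_2 = 0.040000 - 4.161664×(0.040000 - (-3.150000))/(4.161664 - (-29.933375))
       = -0.349374
Iteration 2:
  f(0.040000) = 4.161664
  f(-0.349374) = 2.681922
  x_3 = -0.349374 - 2.681922×(-0.349374 - 0.040000)/(2.681922 - 4.161664)
       = -1.055084
Iteration 3:
  f(-0.349374) = 2.681922
  f(-1.055084) = -0.281658
  x_4 = -1.055084 - (-0.281658)×(-1.055084 - (-0.349374))/(-0.281658 - 2.681922)
       = -0.988014
Iteration 4:
  f(-1.055084) = -0.281658
  f(-0.988014) = 0.059645
  x_5 = -0.988014 - 0.059645×(-0.988014 - (-1.055084))/(0.059645 - (-0.281658))
       = -0.999735
Iteration 5:
  f(-0.988014) = 0.059645
  f(-0.999735) = 0.001325
  x_6 = -0.999735 - 0.001325×(-0.999735 - (-0.988014))/(0.001325 - 0.059645)
       = -1.000001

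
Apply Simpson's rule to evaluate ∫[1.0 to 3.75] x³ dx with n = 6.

f(x) = x³
a = 1.0, b = 3.75, n = 6
h = (b - a)/n = 0.458333

Simpson's rule: (h/3)[f(x₀) + 4f(x₁) + 2f(x₂) + ... + f(xₙ)]

x_0 = 1.0000, f(x_0) = 1.000000, coefficient = 1
x_1 = 1.4583, f(x_1) = 3.101490, coefficient = 4
x_2 = 1.9167, f(x_2) = 7.041088, coefficient = 2
x_3 = 2.3750, f(x_3) = 13.396484, coefficient = 4
x_4 = 2.8333, f(x_4) = 22.745370, coefficient = 2
x_5 = 3.2917, f(x_5) = 35.665437, coefficient = 4
x_6 = 3.7500, f(x_6) = 52.734375, coefficient = 1

I ≈ (0.458333/3) × 321.960938 = 49.188477
Exact value: 49.188477
Error: 0.000000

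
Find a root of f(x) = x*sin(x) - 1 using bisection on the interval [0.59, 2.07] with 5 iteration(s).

f(x) = x*sin(x) - 1
Initial interval: [0.59, 2.07]

Iteration 1:
  c_1 = (0.590000 + 2.070000)/2 = 1.330000
  f(c_1) = f(1.330000) = 0.291627
  f(a) × f(c) < 0, new interval: [0.590000, 1.330000]
Iteration 2:
  c_2 = (0.590000 + 1.330000)/2 = 0.960000
  f(c_2) = f(0.960000) = -0.213576
  f(a) × f(c) ≥ 0, new interval: [0.960000, 1.330000]
Iteration 3:
  c_3 = (0.960000 + 1.330000)/2 = 1.145000
  f(c_3) = f(1.145000) = 0.042763
  f(a) × f(c) < 0, new interval: [0.960000, 1.145000]
Iteration 4:
  c_4 = (0.960000 + 1.145000)/2 = 1.052500
  f(c_4) = f(1.052500) = -0.085731
  f(a) × f(c) ≥ 0, new interval: [1.052500, 1.145000]
Iteration 5:
  c_5 = (1.052500 + 1.145000)/2 = 1.098750
  f(c_5) = f(1.098750) = -0.021410
  f(a) × f(c) ≥ 0, new interval: [1.098750, 1.145000]

After 5 iteration(s), the approximation is c_5 = 1.098750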